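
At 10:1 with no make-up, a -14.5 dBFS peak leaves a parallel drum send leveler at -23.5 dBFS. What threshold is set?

-24.5 dBFS

Input is 10 dB above T (since output overshoot × R = input overshoot: (-23.5 − T)·10 = -14.5 − T gives T = -24.5 dBFS).
Check: -24.5 + (-14.5 − (-24.5))/10 = -24.5 + 1 = -23.5 dBFS. ✓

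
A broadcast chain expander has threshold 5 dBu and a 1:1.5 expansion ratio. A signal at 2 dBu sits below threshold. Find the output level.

The input is 3 dB below the 5 dBu threshold.
A 1:1.5 expander multiplies undershoot by 1.5: 3 × 1.5 = 4.5 dB below threshold.
Output = 5 − 4.5 = 0.5 dBu.

0.5 dBu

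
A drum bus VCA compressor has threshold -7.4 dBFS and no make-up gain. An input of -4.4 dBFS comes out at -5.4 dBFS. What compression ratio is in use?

1.5:1

Input overshoot = -4.4 − (-7.4) = 3 dB; output overshoot = -5.4 − (-7.4) = 2 dB.
Ratio = 3 / 2 = 1.5.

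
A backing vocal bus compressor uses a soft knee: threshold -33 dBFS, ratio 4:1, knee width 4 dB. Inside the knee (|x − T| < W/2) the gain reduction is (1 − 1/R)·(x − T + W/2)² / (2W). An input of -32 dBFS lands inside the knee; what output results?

x − T + W/2 = -32 − (-33) + 2 = 3.
GR = (1 − 1/4) × 3² / 8 = 0.75 × 9 / 8 = 0.84375 dB.
Output = -32 − 0.84375 = -32.84375 dBFS.

-32.84375 dBFS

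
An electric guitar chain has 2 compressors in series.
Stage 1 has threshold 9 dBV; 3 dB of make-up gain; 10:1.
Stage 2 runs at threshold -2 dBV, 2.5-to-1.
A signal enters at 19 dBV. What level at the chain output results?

4 dBV

Stage 1: 10 dB above 9 dBV, reduced 10:1 to 1 dB above → 10 dBV; +3 dB make-up → 13 dBV.
Stage 2: 13 dBV is 15 dB over -2 dBV; at 2.5:1 that becomes 6 dB over, giving 4 dBV.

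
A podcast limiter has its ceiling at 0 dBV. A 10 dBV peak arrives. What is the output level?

0 dBV

The limiter clamps the peak to its 0 dBV ceiling.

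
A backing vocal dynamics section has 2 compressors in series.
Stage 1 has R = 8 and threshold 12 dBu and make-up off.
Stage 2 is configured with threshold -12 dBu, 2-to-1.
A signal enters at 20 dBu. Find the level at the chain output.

Stage 1: overshoot 8 dB → 8/8 = 1 dB → 13 dBu.
Stage 2: 25 dB above -12 dBu, reduced 2:1 to 12.5 dB above → 0.5 dBu.

0.5 dBu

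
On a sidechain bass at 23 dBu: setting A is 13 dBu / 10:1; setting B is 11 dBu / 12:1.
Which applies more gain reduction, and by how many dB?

A: GR = 10 − 10/10 = 9 dB.
B: GR = 12 − 12/12 = 11 dB.
B reduces 2 dB more.

B, by 2 dB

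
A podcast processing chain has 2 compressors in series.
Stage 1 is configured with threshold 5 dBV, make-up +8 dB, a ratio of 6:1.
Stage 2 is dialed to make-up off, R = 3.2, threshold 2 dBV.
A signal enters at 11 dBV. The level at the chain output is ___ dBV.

5.75 dBV

Stage 1: overshoot 6 dB → 6/6 = 1 dB → 6 dBV; +8 dB make-up → 14 dBV.
Stage 2: 14 dBV is 12 dB over 2 dBV; at 3.2:1 that becomes 3.75 dB over, giving 5.75 dBV.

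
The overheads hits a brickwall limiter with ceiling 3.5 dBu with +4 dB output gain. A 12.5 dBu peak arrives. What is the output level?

The limiter clamps the peak to its 3.5 dBu ceiling.
Output gain then adds 4 dB: 3.5 + 4 = 7.5 dBu.

7.5 dBu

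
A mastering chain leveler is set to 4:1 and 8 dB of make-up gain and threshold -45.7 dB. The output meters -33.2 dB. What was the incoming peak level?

-27.7 dB

Remove make-up: -33.2 − 8 = -41.2 dB.
Post-compression overshoot = -41.2 − (-45.7) = 4.5 dB.
Undo the ratio: input overshoot = 4.5 × 4 = 18 dB, giving input = -27.7 dB.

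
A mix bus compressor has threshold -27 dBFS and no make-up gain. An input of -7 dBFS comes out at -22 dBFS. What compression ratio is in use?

Input overshoot = -7 − (-27) = 20 dB; output overshoot = -22 − (-27) = 5 dB.
Ratio = 20 / 5 = 4.

4:1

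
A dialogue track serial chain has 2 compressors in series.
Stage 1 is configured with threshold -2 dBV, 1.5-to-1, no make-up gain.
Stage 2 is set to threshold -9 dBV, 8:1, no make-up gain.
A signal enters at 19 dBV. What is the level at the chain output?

Stage 1: 19 dBV is 21 dB over -2 dBV; at 1.5:1 that becomes 14 dB over, giving 12 dBV.
Stage 2: 12 dBV is 21 dB over -9 dBV; at 8:1 that becomes 2.625 dB over, giving -6.375 dBV.

-6.375 dBV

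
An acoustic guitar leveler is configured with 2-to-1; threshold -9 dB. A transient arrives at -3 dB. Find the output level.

-6 dB

Overshoot: -3 − (-9) = 6 dB.
At 2:1 the overshoot is divided by 2, leaving 3 dB above threshold.
Output = -9 + 3 = -6 dB.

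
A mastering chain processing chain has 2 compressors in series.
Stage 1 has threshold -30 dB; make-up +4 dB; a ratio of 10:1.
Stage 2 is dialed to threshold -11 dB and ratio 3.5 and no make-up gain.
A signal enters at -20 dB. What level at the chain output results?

Stage 1: -20 dB is 10 dB over -30 dB; at 10:1 that becomes 1 dB over, giving -29 dB; +4 dB make-up → -25 dB.
Stage 2: -25 dB ≤ -11 dB, so stage 2 doesn't engage; output -25 dB.

-25 dB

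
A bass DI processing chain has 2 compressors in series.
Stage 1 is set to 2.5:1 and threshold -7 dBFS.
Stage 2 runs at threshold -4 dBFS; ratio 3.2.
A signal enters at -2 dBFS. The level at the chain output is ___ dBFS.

Stage 1: -2 dBFS is 5 dB over -7 dBFS; at 2.5:1 that becomes 2 dB over, giving -5 dBFS.
Stage 2: -5 dBFS ≤ -4 dBFS, so stage 2 doesn't engage; output -5 dBFS.

-5 dBFS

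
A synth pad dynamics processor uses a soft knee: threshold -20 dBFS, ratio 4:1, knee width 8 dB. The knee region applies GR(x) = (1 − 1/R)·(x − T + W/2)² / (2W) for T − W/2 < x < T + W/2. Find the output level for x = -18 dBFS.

x − T + W/2 = -18 − (-20) + 4 = 6.
GR = (1 − 1/4) × 6² / 16 = 0.75 × 36 / 16 = 1.6875 dB.
Output = -18 − 1.6875 = -19.6875 dBFS.

-19.6875 dBFS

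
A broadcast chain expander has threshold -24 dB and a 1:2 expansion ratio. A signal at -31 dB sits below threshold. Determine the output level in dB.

-38 dB

Undershoot = (-24) − (-31) = 7 dB.
At 1:2, that expands to 14 dB under threshold.
Output = -24 − 14 = -38 dB.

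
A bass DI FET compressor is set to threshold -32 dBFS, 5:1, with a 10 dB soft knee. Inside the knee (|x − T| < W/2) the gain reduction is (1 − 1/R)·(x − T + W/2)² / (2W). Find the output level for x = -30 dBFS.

-31.96 dBFS

x − T + W/2 = -30 − (-32) + 5 = 7.
GR = (1 − 1/5) × 7² / 20 = 0.8 × 49 / 20 = 1.96 dB.
Output = -30 − 1.96 = -31.96 dBFS.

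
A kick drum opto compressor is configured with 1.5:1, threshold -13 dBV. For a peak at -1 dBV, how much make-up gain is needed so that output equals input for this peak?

4 dB

The peak compresses to -13 + 12/1.5 = -5 dBV.
To reach -1 dBV requires -1 − (-5) = 4 dB of make-up.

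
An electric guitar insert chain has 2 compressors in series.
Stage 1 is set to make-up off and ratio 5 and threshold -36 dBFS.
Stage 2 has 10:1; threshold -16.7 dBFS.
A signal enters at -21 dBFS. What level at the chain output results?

-33 dBFS

Stage 1: 15 dB above -36 dBFS, reduced 5:1 to 3 dB above → -33 dBFS.
Stage 2: -33 dBFS is at or below the -16.7 dBFS threshold — no compression; output -33 dBFS.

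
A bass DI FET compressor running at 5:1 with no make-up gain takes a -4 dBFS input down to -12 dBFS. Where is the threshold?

Let T be the threshold. Output overshoot = (input overshoot)/R, so -12 − T = (-4 − T)/5.
5·(-12 − T) = -4 − T → 4·T = -60 − (-4) = -56.
T = -56/4 = -14 dBFS.

-14 dBFS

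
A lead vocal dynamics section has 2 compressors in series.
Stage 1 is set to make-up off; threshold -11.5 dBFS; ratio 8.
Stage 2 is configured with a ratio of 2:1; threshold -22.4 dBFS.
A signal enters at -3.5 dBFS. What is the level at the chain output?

Stage 1: overshoot 8 dB → 8/8 = 1 dB → -10.5 dBFS.
Stage 2: 11.9 dB above -22.4 dBFS, reduced 2:1 to 5.95 dB above → -16.45 dBFS.

-16.45 dBFS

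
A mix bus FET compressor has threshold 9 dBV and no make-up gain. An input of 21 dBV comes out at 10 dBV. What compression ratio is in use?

12:1

Input overshoot = 21 − 9 = 12 dB; output overshoot = 10 − 9 = 1 dB.
Ratio = 12 / 1 = 12.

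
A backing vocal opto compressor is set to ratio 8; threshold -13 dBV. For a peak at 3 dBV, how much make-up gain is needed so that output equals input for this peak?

The peak compresses to -13 + 16/8 = -11 dBV.
To reach 3 dBV requires 3 − (-11) = 14 dB of make-up.

14 dB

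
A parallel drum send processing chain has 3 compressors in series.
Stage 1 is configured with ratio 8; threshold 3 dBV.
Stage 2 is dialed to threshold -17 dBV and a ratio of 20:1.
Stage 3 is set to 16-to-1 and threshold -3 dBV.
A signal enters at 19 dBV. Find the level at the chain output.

-15.9 dBV

Stage 1: overshoot 16 dB → 16/8 = 2 dB → 5 dBV.
Stage 2: 22 dB above -17 dBV, reduced 20:1 to 1.1 dB above → -15.9 dBV.
Stage 3: -15.9 dBV is at or below the -3 dBV threshold — no compression; output -15.9 dBV.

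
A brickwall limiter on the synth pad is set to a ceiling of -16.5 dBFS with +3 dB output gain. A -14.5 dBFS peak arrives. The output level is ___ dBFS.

-13.5 dBFS

A brickwall limiter is an ∞:1 compressor: any input above the ceiling is clamped to -16.5 dBFS.
Output gain then adds 3 dB: -16.5 + 3 = -13.5 dBFS.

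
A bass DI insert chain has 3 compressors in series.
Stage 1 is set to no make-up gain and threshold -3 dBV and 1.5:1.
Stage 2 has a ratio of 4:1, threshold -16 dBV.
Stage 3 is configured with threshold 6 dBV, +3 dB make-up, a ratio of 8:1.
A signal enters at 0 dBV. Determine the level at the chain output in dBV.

-9.25 dBV

Stage 1: 3 dB above -3 dBV, reduced 1.5:1 to 2 dB above → -1 dBV.
Stage 2: 15 dB above -16 dBV, reduced 4:1 to 3.75 dB above → -12.25 dBV.
Stage 3: -12.25 dBV is at or below the 6 dBV threshold — no compression; make-up brings it to -9.25 dBV.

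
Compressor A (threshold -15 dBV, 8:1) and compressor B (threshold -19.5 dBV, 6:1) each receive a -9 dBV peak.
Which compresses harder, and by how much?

A: 6 dB over, compressed to 0.75 dB over, so 5.25 dB of GR.
B: 10.5 dB over, compressed to 1.75 dB over, so 8.75 dB of GR.
Difference: 3.5 dB in favour of B.

B, by 3.5 dB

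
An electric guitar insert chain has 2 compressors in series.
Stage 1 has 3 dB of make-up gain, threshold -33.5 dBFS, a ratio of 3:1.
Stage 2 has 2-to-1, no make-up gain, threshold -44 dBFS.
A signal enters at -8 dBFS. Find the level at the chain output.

Stage 1: 25.5 dB above -33.5 dBFS, reduced 3:1 to 8.5 dB above → -25 dBFS; +3 dB make-up → -22 dBFS.
Stage 2: -22 dBFS is 22 dB over -44 dBFS; at 2:1 that becomes 11 dB over, giving -33 dBFS.

-33 dBFS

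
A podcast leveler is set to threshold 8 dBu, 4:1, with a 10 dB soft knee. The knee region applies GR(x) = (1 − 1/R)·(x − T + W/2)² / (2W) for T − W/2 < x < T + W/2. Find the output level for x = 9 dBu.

7.65 dBu

x − T + W/2 = 9 − 8 + 5 = 6.
GR = (1 − 1/4) × 6² / 20 = 0.75 × 36 / 20 = 1.35 dB.
Output = 9 − 1.35 = 7.65 dBu.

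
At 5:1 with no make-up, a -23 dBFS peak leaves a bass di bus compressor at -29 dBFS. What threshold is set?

Let T be the threshold. Output overshoot = (input overshoot)/R, so -29 − T = (-23 − T)/5.
5·(-29 − T) = -23 − T → 4·T = -145 − (-23) = -122.
T = -122/4 = -30.5 dBFS.

-30.5 dBFS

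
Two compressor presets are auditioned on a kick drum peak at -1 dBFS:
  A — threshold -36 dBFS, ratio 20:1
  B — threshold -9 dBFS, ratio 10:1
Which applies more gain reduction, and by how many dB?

A, by 26.05 dB

A: GR = 35 − 35/20 = 33.25 dB.
B: GR = 8 − 8/10 = 7.2 dB.
Difference: 26.05 dB in favour of A.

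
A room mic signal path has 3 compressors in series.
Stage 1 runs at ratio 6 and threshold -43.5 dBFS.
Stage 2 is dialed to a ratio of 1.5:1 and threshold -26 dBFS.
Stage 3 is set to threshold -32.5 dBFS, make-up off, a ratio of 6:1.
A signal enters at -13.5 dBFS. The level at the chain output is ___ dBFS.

-38.5 dBFS

Stage 1: 30 dB above -43.5 dBFS, reduced 6:1 to 5 dB above → -38.5 dBFS.
Stage 2: below threshold (-38.5 ≤ -26); passes unchanged; output -38.5 dBFS.
Stage 3: -38.5 dBFS ≤ -32.5 dBFS, so stage 3 doesn't engage; output -38.5 dBFS.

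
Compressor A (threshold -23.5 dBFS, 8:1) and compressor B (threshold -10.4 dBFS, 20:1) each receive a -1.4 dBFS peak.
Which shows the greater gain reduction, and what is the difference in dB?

A, by 10.7875 dB

A: 22.1 dB over, compressed to 2.7625 dB over, so 19.3375 dB of GR.
B: 9 dB over, compressed to 0.45 dB over, so 8.55 dB of GR.
A reduces 10.7875 dB more.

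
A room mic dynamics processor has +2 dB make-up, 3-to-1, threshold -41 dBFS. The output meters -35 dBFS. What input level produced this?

Remove make-up: -35 − 2 = -37 dBFS.
The compressed level sits -37 − (-41) = 4 dB over threshold.
Input overshoot = R × output overshoot = 12 dB → input = -41 + 12 = -29 dBFS.

-29 dBFS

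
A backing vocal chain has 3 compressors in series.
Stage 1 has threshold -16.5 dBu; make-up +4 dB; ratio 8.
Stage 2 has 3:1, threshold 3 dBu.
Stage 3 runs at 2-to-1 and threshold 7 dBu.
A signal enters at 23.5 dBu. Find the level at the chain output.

-7.5 dBu

Stage 1: overshoot 40 dB → 40/8 = 5 dB → -11.5 dBu; +4 dB make-up → -7.5 dBu.
Stage 2: -7.5 dBu ≤ 3 dBu, so stage 2 doesn't engage; output -7.5 dBu.
Stage 3: -7.5 dBu is at or below the 7 dBu threshold — no compression; output -7.5 dBu.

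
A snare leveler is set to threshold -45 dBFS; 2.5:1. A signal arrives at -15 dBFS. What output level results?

Overshoot: -15 − (-45) = 30 dB.
The 30 dB excess becomes 12 dB after 2.5:1 reduction.
That puts the output at -33 dBFS.

-33 dBFS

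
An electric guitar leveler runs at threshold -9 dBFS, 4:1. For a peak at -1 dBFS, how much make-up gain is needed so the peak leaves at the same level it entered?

Without make-up, output = threshold + overshoot/4 = -9 + 2 = -7 dBFS.
Gap to target: 6 dB.

6 dB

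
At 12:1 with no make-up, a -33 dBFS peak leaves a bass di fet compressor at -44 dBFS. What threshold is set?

-45 dBFS

Let T be the threshold. Output overshoot = (input overshoot)/R, so -44 − T = (-33 − T)/12.
12·(-44 − T) = -33 − T → 11·T = -528 − (-33) = -495.
T = -495/11 = -45 dBFS.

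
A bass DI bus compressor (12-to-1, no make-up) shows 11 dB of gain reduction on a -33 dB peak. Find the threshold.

-45 dB

Let T be the threshold. Output overshoot = (input overshoot)/R, so -44 − T = (-33 − T)/12.
12·(-44 − T) = -33 − T → 11·T = -528 − (-33) = -495.
T = -495/11 = -45 dB.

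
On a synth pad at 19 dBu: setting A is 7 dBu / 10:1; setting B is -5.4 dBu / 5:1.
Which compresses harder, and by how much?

B, by 8.72 dB

A: 12 dB over, compressed to 1.2 dB over, so 10.8 dB of GR.
B: 24.4 dB over, compressed to 4.88 dB over, so 19.52 dB of GR.
Difference: 8.72 dB in favour of B.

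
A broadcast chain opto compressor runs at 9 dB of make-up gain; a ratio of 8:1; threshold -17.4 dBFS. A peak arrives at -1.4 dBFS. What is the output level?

The input is 16 dB above the -17.4 dBFS threshold.
8:1 compression reduces that to 16/8 = 2 dB over.
That puts the output at -15.4 dBFS; make-up adds 9 dB, giving -6.4 dBFS.

-6.4 dBFS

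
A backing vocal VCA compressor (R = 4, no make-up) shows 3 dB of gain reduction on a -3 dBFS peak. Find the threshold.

Let T be the threshold. Output overshoot = (input overshoot)/R, so -6 − T = (-3 − T)/4.
4·(-6 − T) = -3 − T → 3·T = -24 − (-3) = -21.
T = -21/3 = -7 dBFS.

-7 dBFS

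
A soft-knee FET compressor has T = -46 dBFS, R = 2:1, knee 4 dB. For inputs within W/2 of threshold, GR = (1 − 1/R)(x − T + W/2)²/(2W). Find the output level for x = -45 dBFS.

-45.5625 dBFS

x − T + W/2 = -45 − (-46) + 2 = 3.
GR = (1 − 1/2) × 3² / 8 = 0.5 × 9 / 8 = 0.5625 dB.
Output = -45 − 0.5625 = -45.5625 dBFS.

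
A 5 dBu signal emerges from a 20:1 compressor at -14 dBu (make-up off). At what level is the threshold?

-15 dBu

Let T be the threshold. Output overshoot = (input overshoot)/R, so -14 − T = (5 − T)/20.
20·(-14 − T) = 5 − T → 19·T = -280 − 5 = -285.
T = -285/19 = -15 dBu.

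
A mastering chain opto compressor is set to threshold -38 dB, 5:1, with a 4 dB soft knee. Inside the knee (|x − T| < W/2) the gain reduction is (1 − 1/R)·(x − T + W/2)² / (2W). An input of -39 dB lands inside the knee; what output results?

-39.1 dB

x − T + W/2 = -39 − (-38) + 2 = 1.
GR = (1 − 1/5) × 1² / 8 = 0.8 × 1 / 8 = 0.1 dB.
Output = -39 − 0.1 = -39.1 dB.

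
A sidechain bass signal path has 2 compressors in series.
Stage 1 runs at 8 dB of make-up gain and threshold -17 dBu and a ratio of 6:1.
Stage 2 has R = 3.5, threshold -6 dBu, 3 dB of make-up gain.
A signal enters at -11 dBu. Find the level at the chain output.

-5 dBu

Stage 1: overshoot 6 dB → 6/6 = 1 dB → -16 dBu; +8 dB make-up → -8 dBu.
Stage 2: below threshold (-8 ≤ -6); passes unchanged; make-up brings it to -5 dBu.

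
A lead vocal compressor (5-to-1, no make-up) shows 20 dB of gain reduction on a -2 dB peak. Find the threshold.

-27 dB

Input is 25 dB above T (since output overshoot × R = input overshoot: (-22 − T)·5 = -2 − T gives T = -27 dB).
Check: -27 + (-2 − (-27))/5 = -27 + 5 = -22 dB. ✓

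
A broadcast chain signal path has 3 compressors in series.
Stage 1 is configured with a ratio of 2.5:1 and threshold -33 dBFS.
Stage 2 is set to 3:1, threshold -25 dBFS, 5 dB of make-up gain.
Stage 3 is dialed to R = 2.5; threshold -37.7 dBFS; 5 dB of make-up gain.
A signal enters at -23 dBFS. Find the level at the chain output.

Stage 1: -23 dBFS is 10 dB over -33 dBFS; at 2.5:1 that becomes 4 dB over, giving -29 dBFS.
Stage 2: -29 dBFS is at or below the -25 dBFS threshold — no compression; make-up brings it to -24 dBFS.
Stage 3: overshoot 13.7 dB → 13.7/2.5 = 5.48 dB → -32.22 dBFS; +5 dB make-up → -27.22 dBFS.

-27.22 dBFS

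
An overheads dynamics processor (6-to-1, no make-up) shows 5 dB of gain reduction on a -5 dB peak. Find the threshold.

-11 dB

Let T be the threshold. Output overshoot = (input overshoot)/R, so -10 − T = (-5 − T)/6.
6·(-10 − T) = -5 − T → 5·T = -60 − (-5) = -55.
T = -55/5 = -11 dB.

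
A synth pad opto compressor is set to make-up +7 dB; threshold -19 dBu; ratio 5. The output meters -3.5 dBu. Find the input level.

23.5 dBu

Stripping the +7 dB make-up gives -10.5 dBu at the gain stage.
Post-compression overshoot = -10.5 − (-19) = 8.5 dB.
Input overshoot = R × output overshoot = 42.5 dB → input = -19 + 42.5 = 23.5 dBu.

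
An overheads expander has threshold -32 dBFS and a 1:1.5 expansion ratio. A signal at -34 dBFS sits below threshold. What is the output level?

The input is 2 dB below the -32 dBFS threshold.
A 1:1.5 expander multiplies undershoot by 1.5: 2 × 1.5 = 3 dB below threshold.
Output = -32 − 3 = -35 dBFS.

-35 dBFS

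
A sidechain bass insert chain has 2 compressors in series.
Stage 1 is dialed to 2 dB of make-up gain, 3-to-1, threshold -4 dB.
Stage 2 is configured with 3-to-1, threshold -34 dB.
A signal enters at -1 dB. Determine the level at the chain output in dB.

-23 dB

Stage 1: 3 dB above -4 dB, reduced 3:1 to 1 dB above → -3 dB; +2 dB make-up → -1 dB.
Stage 2: 33 dB above -34 dB, reduced 3:1 to 11 dB above → -23 dB.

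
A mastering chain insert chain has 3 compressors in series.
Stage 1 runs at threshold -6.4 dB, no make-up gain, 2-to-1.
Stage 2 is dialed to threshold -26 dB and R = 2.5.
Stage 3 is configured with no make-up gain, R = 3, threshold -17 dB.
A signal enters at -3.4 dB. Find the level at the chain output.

-17.56 dB

Stage 1: overshoot 3 dB → 3/2 = 1.5 dB → -4.9 dB.
Stage 2: overshoot 21.1 dB → 21.1/2.5 = 8.44 dB → -17.56 dB.
Stage 3: below threshold (-17.56 ≤ -17); passes unchanged; output -17.56 dB.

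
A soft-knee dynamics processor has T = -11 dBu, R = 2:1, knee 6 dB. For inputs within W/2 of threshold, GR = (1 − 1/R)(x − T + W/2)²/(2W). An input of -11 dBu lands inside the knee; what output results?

-11.375 dBu

x − T + W/2 = -11 − (-11) + 3 = 3.
GR = (1 − 1/2) × 3² / 12 = 0.5 × 9 / 12 = 0.375 dB.
Output = -11 − 0.375 = -11.375 dBu.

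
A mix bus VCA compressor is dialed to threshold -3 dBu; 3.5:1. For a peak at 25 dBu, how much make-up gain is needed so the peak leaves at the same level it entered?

20 dB

The peak compresses to -3 + 28/3.5 = 5 dBu.
To reach 25 dBu requires 25 − 5 = 20 dB of make-up.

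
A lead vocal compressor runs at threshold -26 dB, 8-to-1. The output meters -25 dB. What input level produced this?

-18 dB

Post-compression overshoot = -25 − (-26) = 1 dB.
Input overshoot = R × output overshoot = 8 dB → input = -26 + 8 = -18 dB.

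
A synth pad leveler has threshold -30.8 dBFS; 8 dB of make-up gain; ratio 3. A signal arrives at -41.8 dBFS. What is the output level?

-41.8 dBFS is 11 dB below the -30.8 dBFS threshold, so no gain reduction is applied.
Make-up gain adds 8 dB: -41.8 + 8 = -33.8 dBFS.

-33.8 dBFS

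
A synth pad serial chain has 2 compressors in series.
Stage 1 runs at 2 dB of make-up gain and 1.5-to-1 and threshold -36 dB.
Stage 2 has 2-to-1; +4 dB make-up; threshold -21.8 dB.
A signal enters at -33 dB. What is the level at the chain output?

-28 dB

Stage 1: overshoot 3 dB → 3/1.5 = 2 dB → -34 dB; +2 dB make-up → -32 dB.
Stage 2: -32 dB is at or below the -21.8 dB threshold — no compression; make-up brings it to -28 dB.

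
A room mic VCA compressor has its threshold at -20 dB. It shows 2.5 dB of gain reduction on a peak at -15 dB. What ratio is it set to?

2:1

Input overshoot = -15 − (-20) = 5 dB.
Output overshoot = 5 − 2.5 = 2.5 dB.
Ratio = input overshoot / output overshoot = 5 / 2.5 = 2.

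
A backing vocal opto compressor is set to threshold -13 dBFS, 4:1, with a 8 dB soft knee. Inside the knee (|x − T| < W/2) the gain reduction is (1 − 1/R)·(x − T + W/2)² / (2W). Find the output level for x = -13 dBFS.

x − T + W/2 = -13 − (-13) + 4 = 4.
GR = (1 − 1/4) × 4² / 16 = 0.75 × 16 / 16 = 0.75 dB.
Output = -13 − 0.75 = -13.75 dBFS.

-13.75 dBFS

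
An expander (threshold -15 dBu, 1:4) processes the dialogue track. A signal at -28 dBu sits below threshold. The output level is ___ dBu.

Undershoot = (-15) − (-28) = 13 dB.
At 1:4, that expands to 52 dB under threshold.
Output = -15 − 52 = -67 dBu.

-67 dBu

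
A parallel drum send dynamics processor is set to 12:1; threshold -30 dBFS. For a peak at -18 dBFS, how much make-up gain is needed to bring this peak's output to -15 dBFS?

14 dB

The peak compresses to -30 + 12/12 = -29 dBFS.
To reach -15 dBFS requires -15 − (-29) = 14 dB of make-up.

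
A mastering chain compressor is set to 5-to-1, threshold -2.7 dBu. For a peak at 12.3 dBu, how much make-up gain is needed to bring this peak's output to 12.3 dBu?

12 dB

Without make-up, output = threshold + overshoot/5 = -2.7 + 3 = 0.3 dBu.
Gap to target: 12 dB.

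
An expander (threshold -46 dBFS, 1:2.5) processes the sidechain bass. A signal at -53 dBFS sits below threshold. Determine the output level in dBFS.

-63.5 dBFS

Undershoot = (-46) − (-53) = 7 dB.
At 1:2.5, that expands to 17.5 dB under threshold.
Output = -46 − 17.5 = -63.5 dBFS.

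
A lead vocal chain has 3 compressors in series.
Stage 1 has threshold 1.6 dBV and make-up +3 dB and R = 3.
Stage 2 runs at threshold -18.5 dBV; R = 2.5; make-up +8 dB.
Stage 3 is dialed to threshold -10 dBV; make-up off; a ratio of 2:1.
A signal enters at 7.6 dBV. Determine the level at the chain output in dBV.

Stage 1: overshoot 6 dB → 6/3 = 2 dB → 3.6 dBV; +3 dB make-up → 6.6 dBV.
Stage 2: 6.6 dBV is 25.1 dB over -18.5 dBV; at 2.5:1 that becomes 10.04 dB over, giving -8.46 dBV; +8 dB make-up → -0.46 dBV.
Stage 3: -0.46 dBV is 9.54 dB over -10 dBV; at 2:1 that becomes 4.77 dB over, giving -5.23 dBV.

-5.23 dBV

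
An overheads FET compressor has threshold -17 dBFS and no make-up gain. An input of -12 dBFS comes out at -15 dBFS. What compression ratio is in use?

Input overshoot = -12 − (-17) = 5 dB; output overshoot = -15 − (-17) = 2 dB.
Ratio = 5 / 2 = 2.5.

2.5:1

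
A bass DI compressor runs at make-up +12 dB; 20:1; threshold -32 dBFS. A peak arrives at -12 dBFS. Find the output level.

-12 dBFS sits 20 dB over threshold.
At 20:1 the overshoot is divided by 20, leaving 1 dB above threshold.
Output = -32 + 1 = -31 dBFS; make-up adds 12 dB, giving -19 dBFS.

-19 dBFS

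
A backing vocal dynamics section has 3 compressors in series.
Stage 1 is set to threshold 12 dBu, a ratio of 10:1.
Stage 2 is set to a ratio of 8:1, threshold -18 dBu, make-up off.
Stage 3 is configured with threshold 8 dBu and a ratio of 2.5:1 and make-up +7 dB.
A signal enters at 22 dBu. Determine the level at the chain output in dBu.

-7.125 dBu

Stage 1: 10 dB above 12 dBu, reduced 10:1 to 1 dB above → 13 dBu.
Stage 2: 13 dBu is 31 dB over -18 dBu; at 8:1 that becomes 3.875 dB over, giving -14.125 dBu.
Stage 3: below threshold (-14.125 ≤ 8); passes unchanged; make-up brings it to -7.125 dBu.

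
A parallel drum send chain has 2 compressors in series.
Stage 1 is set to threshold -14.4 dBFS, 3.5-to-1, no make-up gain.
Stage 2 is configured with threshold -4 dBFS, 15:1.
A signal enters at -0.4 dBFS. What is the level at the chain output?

-10.4 dBFS

Stage 1: 14 dB above -14.4 dBFS, reduced 3.5:1 to 4 dB above → -10.4 dBFS.
Stage 2: -10.4 dBFS is at or below the -4 dBFS threshold — no compression; output -10.4 dBFS.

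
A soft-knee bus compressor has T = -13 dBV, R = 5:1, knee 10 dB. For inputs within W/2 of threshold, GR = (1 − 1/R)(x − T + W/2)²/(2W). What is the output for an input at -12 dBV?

-13.44 dBV

x − T + W/2 = -12 − (-13) + 5 = 6.
GR = (1 − 1/5) × 6² / 20 = 0.8 × 36 / 20 = 1.44 dB.
Output = -12 − 1.44 = -13.44 dBV.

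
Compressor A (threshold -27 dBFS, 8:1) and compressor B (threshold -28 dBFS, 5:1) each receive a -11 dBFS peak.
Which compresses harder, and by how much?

A: 16 dB over, compressed to 2 dB over, so 14 dB of GR.
B: 17 dB over, compressed to 3.4 dB over, so 13.6 dB of GR.
A reduces 0.4 dB more.

A, by 0.4 dB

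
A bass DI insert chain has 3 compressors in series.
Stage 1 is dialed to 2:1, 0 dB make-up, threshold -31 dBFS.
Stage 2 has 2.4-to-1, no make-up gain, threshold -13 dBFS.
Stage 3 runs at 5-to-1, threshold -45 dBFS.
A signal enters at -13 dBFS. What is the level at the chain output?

-40.4 dBFS

Stage 1: -13 dBFS is 18 dB over -31 dBFS; at 2:1 that becomes 9 dB over, giving -22 dBFS.
Stage 2: below threshold (-22 ≤ -13); passes unchanged; output -22 dBFS.
Stage 3: overshoot 23 dB → 23/5 = 4.6 dB → -40.4 dBFS.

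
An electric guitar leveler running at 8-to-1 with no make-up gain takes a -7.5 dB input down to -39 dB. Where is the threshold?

-43.5 dB

Gain reduction = -7.5 − (-39) = 31.5 dB; output overshoot = GR / (R − 1) = 31.5 / 7 = 4.5 dB.
Threshold = output − output overshoot = -39 − 4.5 = -43.5 dB.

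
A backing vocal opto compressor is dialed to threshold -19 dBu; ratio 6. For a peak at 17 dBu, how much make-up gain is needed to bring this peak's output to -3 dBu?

Overshoot 36 dB → 36/6 = 6 dB after compression, so the compressed level is -19 + 6 = -13 dBu.
Make-up = target − compressed = -3 − (-13) = 10 dB.

10 dB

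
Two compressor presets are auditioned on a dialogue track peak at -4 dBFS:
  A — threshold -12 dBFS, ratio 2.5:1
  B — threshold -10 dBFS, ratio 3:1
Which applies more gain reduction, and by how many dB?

A, by 0.8 dB

A: GR = 8 − 8/2.5 = 4.8 dB.
B: GR = 6 − 6/3 = 4 dB.
Difference: 0.8 dB in favour of A.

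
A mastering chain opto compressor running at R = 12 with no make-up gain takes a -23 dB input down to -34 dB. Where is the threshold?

Gain reduction = -23 − (-34) = 11 dB; output overshoot = GR / (R − 1) = 11 / 11 = 1 dB.
Threshold = output − output overshoot = -34 − 1 = -35 dB.

-35 dB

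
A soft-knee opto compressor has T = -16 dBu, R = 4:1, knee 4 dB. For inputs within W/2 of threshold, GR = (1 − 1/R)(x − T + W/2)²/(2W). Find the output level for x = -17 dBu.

-17.09375 dBu

x − T + W/2 = -17 − (-16) + 2 = 1.
GR = (1 − 1/4) × 1² / 8 = 0.75 × 1 / 8 = 0.09375 dB.
Output = -17 − 0.09375 = -17.09375 dBu.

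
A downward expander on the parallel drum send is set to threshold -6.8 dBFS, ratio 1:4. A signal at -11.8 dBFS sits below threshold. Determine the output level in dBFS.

-26.8 dBFS

Undershoot = (-6.8) − (-11.8) = 5 dB.
At 1:4, that expands to 20 dB under threshold.
Output = -6.8 − 20 = -26.8 dBFS.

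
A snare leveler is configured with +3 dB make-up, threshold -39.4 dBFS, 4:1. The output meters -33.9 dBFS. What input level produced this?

Before make-up, the level was -33.9 − 3 = -36.9 dBFS.
Post-compression overshoot = -36.9 − (-39.4) = 2.5 dB.
Undo the ratio: input overshoot = 2.5 × 4 = 10 dB, giving input = -29.4 dBFS.

-29.4 dBFS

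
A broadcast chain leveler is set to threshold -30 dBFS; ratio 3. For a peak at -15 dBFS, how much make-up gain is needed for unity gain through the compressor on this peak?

10 dB

The peak compresses to -30 + 15/3 = -25 dBFS.
To reach -15 dBFS requires -15 − (-25) = 10 dB of make-up.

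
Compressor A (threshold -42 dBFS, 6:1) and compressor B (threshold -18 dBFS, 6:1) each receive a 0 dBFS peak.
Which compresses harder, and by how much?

A, by 20 dB

A: overshoot 42 dB → output overshoot 7 dB → GR 35 dB.
B: overshoot 18 dB → output overshoot 3 dB → GR 15 dB.
Difference: 20 dB in favour of A.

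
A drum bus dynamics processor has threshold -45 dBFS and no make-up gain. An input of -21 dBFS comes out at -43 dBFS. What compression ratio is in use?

Input overshoot = -21 − (-45) = 24 dB; output overshoot = -43 − (-45) = 2 dB.
Ratio = 24 / 2 = 12.

12:1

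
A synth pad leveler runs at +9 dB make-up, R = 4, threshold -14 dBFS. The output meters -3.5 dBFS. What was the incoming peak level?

-8 dBFS

Remove make-up: -3.5 − 9 = -12.5 dBFS.
That's 1.5 dB above the -14 dBFS threshold.
Undo the ratio: input overshoot = 1.5 × 4 = 6 dB, giving input = -8 dBFS.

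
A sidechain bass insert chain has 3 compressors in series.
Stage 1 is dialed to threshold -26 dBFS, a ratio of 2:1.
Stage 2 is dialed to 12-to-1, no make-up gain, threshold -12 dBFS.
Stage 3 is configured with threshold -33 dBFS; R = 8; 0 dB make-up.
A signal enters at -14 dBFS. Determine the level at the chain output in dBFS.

-31.375 dBFS

Stage 1: overshoot 12 dB → 12/2 = 6 dB → -20 dBFS.
Stage 2: -20 dBFS is at or below the -12 dBFS threshold — no compression; output -20 dBFS.
Stage 3: -20 dBFS is 13 dB over -33 dBFS; at 8:1 that becomes 1.625 dB over, giving -31.375 dBFS.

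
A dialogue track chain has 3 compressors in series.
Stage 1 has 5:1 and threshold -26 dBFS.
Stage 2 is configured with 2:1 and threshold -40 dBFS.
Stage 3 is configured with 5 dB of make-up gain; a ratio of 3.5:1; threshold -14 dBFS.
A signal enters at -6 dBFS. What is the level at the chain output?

-26 dBFS

Stage 1: 20 dB above -26 dBFS, reduced 5:1 to 4 dB above → -22 dBFS.
Stage 2: overshoot 18 dB → 18/2 = 9 dB → -31 dBFS.
Stage 3: -31 dBFS ≤ -14 dBFS, so stage 3 doesn't engage; make-up brings it to -26 dBFS.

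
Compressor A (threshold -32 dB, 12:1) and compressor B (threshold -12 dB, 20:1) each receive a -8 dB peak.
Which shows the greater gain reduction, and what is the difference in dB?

A: overshoot 24 dB → output overshoot 2 dB → GR 22 dB.
B: overshoot 4 dB → output overshoot 0.2 dB → GR 3.8 dB.
Difference: 18.2 dB in favour of A.

A, by 18.2 dB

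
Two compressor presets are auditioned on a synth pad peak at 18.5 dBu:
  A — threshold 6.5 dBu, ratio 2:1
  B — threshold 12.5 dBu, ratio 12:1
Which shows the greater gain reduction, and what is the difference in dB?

A: 12 dB over, compressed to 6 dB over, so 6 dB of GR.
B: 6 dB over, compressed to 0.5 dB over, so 5.5 dB of GR.
A applies 0.5 dB more gain reduction.

A, by 0.5 dB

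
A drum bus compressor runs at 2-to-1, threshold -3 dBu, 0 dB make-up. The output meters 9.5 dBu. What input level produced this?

22 dBu

The compressed level sits 9.5 − (-3) = 12.5 dB over threshold.
Input overshoot = R × output overshoot = 25 dB → input = -3 + 25 = 22 dBu.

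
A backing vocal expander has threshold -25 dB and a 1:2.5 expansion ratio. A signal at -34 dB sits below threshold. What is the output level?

Undershoot = (-25) − (-34) = 9 dB.
At 1:2.5, that expands to 22.5 dB under threshold.
Output = -25 − 22.5 = -47.5 dB.

-47.5 dB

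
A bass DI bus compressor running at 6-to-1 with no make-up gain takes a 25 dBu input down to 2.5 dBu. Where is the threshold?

Let T be the threshold. Output overshoot = (input overshoot)/R, so 2.5 − T = (25 − T)/6.
6·(2.5 − T) = 25 − T → 5·T = 15 − 25 = -10.
T = -10/5 = -2 dBu.

-2 dBu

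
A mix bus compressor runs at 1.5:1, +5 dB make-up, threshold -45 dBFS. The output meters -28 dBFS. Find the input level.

-27 dBFS

Before make-up, the level was -28 − 5 = -33 dBFS.
Post-compression overshoot = -33 − (-45) = 12 dB.
Before 1.5:1 compression the overshoot was 12 × 1.5 = 18 dB, so input = -45 + 18 = -27 dBFS.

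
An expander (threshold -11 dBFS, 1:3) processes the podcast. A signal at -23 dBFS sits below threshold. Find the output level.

-47 dBFS

The input is 12 dB below the -11 dBFS threshold.
A 1:3 expander multiplies undershoot by 3: 12 × 3 = 36 dB below threshold.
Output = -11 − 36 = -47 dBFS.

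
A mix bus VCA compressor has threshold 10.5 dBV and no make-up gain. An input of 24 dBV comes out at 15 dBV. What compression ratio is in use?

Input overshoot = 24 − 10.5 = 13.5 dB; output overshoot = 15 − 10.5 = 4.5 dB.
Ratio = 13.5 / 4.5 = 3.

3:1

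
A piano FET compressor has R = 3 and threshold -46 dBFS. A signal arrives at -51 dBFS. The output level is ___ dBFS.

-51 dBFS is 5 dB below the -46 dBFS threshold, so no gain reduction is applied.
Output = input = -51 dBFS.

-51 dBFS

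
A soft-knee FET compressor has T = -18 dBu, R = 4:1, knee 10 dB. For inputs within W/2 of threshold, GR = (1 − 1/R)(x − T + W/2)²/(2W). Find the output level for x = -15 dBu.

-17.4 dBu

x − T + W/2 = -15 − (-18) + 5 = 8.
GR = (1 − 1/4) × 8² / 20 = 0.75 × 64 / 20 = 2.4 dB.
Output = -15 − 2.4 = -17.4 dBu.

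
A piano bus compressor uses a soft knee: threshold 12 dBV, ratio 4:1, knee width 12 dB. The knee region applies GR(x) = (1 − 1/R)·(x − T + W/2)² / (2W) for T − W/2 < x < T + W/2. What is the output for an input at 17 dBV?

x − T + W/2 = 17 − 12 + 6 = 11.
GR = (1 − 1/4) × 11² / 24 = 0.75 × 121 / 24 = 3.78125 dB.
Output = 17 − 3.78125 = 13.21875 dBV.

13.21875 dBV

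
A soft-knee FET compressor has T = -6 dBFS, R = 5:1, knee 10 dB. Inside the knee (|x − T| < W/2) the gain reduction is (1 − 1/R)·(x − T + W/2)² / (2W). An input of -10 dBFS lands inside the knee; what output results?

x − T + W/2 = -10 − (-6) + 5 = 1.
GR = (1 − 1/5) × 1² / 20 = 0.8 × 1 / 20 = 0.04 dB.
Output = -10 − 0.04 = -10.04 dBFS.

-10.04 dBFS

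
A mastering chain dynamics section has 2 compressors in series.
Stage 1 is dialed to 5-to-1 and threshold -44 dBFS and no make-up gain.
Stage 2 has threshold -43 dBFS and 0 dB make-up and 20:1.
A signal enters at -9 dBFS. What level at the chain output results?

Stage 1: -9 dBFS is 35 dB over -44 dBFS; at 5:1 that becomes 7 dB over, giving -37 dBFS.
Stage 2: 6 dB above -43 dBFS, reduced 20:1 to 0.3 dB above → -42.7 dBFS.

-42.7 dBFS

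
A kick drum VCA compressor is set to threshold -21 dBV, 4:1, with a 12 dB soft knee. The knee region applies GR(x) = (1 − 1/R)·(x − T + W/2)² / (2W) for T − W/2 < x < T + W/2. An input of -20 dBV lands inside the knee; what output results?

x − T + W/2 = -20 − (-21) + 6 = 7.
GR = (1 − 1/4) × 7² / 24 = 0.75 × 49 / 24 = 1.53125 dB.
Output = -20 − 1.53125 = -21.53125 dBV.

-21.53125 dBV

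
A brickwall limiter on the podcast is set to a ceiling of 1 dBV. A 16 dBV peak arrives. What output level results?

A brickwall limiter is an ∞:1 compressor: any input above the ceiling is clamped to 1 dBV.

1 dBV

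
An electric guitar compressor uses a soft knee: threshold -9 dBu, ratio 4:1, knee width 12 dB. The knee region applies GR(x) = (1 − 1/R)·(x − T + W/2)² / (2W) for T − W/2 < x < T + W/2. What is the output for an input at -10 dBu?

x − T + W/2 = -10 − (-9) + 6 = 5.
GR = (1 − 1/4) × 5² / 24 = 0.75 × 25 / 24 = 0.78125 dB.
Output = -10 − 0.78125 = -10.78125 dBu.

-10.78125 dBu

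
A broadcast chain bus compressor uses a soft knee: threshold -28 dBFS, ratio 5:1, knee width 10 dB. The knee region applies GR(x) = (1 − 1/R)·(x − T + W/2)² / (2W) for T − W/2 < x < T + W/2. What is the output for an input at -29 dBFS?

-29.64 dBFS

x − T + W/2 = -29 − (-28) + 5 = 4.
GR = (1 − 1/5) × 4² / 20 = 0.8 × 16 / 20 = 0.64 dB.
Output = -29 − 0.64 = -29.64 dBFS.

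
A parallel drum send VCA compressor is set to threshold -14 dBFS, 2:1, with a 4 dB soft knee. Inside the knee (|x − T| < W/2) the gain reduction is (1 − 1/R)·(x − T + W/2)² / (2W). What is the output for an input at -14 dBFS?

x − T + W/2 = -14 − (-14) + 2 = 2.
GR = (1 − 1/2) × 2² / 8 = 0.5 × 4 / 8 = 0.25 dB.
Output = -14 − 0.25 = -14.25 dBFS.

-14.25 dBFS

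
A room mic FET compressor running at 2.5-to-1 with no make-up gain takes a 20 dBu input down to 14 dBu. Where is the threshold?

10 dBu

Input is 10 dB above T (since output overshoot × R = input overshoot: (14 − T)·2.5 = 20 − T gives T = 10 dBu).
Check: 10 + (20 − 10)/2.5 = 10 + 4 = 14 dBu. ✓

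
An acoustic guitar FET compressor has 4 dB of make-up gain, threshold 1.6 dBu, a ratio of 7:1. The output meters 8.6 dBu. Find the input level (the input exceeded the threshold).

22.6 dBu

Stripping the +4 dB make-up gives 4.6 dBu at the gain stage.
That's 3 dB above the 1.6 dBu threshold.
Input overshoot = R × output overshoot = 21 dB → input = 1.6 + 21 = 22.6 dBu.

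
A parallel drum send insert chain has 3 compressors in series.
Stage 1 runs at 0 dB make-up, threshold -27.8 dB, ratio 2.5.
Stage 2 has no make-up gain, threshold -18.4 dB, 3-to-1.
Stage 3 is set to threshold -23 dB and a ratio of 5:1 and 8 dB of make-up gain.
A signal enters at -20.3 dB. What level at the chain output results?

-16.8 dB

Stage 1: overshoot 7.5 dB → 7.5/2.5 = 3 dB → -24.8 dB.
Stage 2: below threshold (-24.8 ≤ -18.4); passes unchanged; output -24.8 dB.
Stage 3: -24.8 dB is at or below the -23 dB threshold — no compression; make-up brings it to -16.8 dB.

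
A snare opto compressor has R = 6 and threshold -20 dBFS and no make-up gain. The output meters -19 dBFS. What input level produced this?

That's 1 dB above the -20 dBFS threshold.
Undo the ratio: input overshoot = 1 × 6 = 6 dB, giving input = -14 dBFS.

-14 dBFS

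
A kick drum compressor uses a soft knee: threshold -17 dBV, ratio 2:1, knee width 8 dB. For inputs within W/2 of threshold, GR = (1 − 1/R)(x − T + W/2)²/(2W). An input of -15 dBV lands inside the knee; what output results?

-16.125 dBV

x − T + W/2 = -15 − (-17) + 4 = 6.
GR = (1 − 1/2) × 6² / 16 = 0.5 × 36 / 16 = 1.125 dB.
Output = -15 − 1.125 = -16.125 dBV.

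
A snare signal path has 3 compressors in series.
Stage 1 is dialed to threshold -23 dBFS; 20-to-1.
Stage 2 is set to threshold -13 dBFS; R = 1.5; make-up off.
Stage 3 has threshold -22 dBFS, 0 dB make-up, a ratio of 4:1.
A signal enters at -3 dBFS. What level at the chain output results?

Stage 1: overshoot 20 dB → 20/20 = 1 dB → -22 dBFS.
Stage 2: -22 dBFS is at or below the -13 dBFS threshold — no compression; output -22 dBFS.
Stage 3: below threshold (-22 ≤ -22); passes unchanged; output -22 dBFS.

-22 dBFS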